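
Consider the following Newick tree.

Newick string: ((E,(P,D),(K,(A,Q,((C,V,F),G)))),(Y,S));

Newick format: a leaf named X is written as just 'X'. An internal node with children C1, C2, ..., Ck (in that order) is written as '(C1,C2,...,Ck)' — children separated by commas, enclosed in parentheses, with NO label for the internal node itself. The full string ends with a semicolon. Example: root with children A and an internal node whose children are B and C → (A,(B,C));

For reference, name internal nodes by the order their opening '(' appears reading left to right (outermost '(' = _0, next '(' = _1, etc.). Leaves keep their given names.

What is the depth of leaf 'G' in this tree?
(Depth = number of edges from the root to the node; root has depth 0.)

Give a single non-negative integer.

Newick: ((E,(P,D),(K,(A,Q,((C,V,F),G)))),(Y,S));
Naming internals by '(' encounter order: outermost '(' = _0, next = _1, ...
Query node: G
Path from root: _0 -> _1 -> _3 -> _4 -> _5 -> G
Depth of G: 5 (number of edges from root)

Answer: 5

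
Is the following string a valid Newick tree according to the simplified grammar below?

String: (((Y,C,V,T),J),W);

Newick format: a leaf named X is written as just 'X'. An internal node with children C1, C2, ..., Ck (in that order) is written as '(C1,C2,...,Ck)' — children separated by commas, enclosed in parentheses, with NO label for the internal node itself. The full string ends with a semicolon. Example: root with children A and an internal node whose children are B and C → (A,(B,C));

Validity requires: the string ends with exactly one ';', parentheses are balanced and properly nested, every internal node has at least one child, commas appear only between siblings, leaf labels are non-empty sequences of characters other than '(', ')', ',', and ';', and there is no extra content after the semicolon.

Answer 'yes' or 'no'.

Answer: yes

Derivation:
Input: (((Y,C,V,T),J),W);
Paren balance: 3 '(' vs 3 ')' OK
Ends with single ';': True
Full parse: OK
Valid: True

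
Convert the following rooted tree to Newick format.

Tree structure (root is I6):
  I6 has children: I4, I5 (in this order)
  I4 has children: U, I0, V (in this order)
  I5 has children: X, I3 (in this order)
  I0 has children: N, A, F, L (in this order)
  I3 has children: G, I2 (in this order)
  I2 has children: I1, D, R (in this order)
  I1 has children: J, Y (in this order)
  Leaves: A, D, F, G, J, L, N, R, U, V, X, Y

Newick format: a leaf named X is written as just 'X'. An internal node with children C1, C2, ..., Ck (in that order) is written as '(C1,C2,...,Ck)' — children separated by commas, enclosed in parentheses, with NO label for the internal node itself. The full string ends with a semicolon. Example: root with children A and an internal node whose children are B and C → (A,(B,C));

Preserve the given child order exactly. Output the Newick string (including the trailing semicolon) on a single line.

Answer: ((U,(N,A,F,L),V),(X,(G,((J,Y),D,R))));

Derivation:
internal I6 with children ['I4', 'I5']
  internal I4 with children ['U', 'I0', 'V']
    leaf 'U' → 'U'
    internal I0 with children ['N', 'A', 'F', 'L']
      leaf 'N' → 'N'
      leaf 'A' → 'A'
      leaf 'F' → 'F'
      leaf 'L' → 'L'
    → '(N,A,F,L)'
    leaf 'V' → 'V'
  → '(U,(N,A,F,L),V)'
  internal I5 with children ['X', 'I3']
    leaf 'X' → 'X'
    internal I3 with children ['G', 'I2']
      leaf 'G' → 'G'
      internal I2 with children ['I1', 'D', 'R']
        internal I1 with children ['J', 'Y']
          leaf 'J' → 'J'
          leaf 'Y' → 'Y'
        → '(J,Y)'
        leaf 'D' → 'D'
        leaf 'R' → 'R'
      → '((J,Y),D,R)'
    → '(G,((J,Y),D,R))'
  → '(X,(G,((J,Y),D,R)))'
→ '((U,(N,A,F,L),V),(X,(G,((J,Y),D,R))))'
Final: ((U,(N,A,F,L),V),(X,(G,((J,Y),D,R))));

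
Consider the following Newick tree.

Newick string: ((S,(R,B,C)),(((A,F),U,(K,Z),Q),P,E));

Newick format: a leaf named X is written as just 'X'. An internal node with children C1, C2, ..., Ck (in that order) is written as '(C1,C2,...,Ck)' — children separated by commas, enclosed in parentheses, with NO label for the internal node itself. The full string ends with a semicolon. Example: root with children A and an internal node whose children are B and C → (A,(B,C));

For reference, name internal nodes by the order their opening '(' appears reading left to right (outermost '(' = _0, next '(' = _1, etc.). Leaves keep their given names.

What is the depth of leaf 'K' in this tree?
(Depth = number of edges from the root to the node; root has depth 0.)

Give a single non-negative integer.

Answer: 4

Derivation:
Newick: ((S,(R,B,C)),(((A,F),U,(K,Z),Q),P,E));
Naming internals by '(' encounter order: outermost '(' = _0, next = _1, ...
Query node: K
Path from root: _0 -> _3 -> _4 -> _6 -> K
Depth of K: 4 (number of edges from root)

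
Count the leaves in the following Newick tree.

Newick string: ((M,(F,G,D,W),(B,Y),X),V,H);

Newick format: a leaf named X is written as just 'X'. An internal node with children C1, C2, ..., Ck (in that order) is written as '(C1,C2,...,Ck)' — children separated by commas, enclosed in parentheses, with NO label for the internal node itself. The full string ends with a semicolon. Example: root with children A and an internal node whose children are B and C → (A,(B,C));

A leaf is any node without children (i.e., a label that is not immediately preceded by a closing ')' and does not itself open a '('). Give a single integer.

Answer: 10

Derivation:
Newick: ((M,(F,G,D,W),(B,Y),X),V,H);
Scan left-to-right; a leaf is any maximal label run not followed by '(':
  pos 2: leaf 'M' → count = 1
  pos 5: leaf 'F' → count = 2
  pos 7: leaf 'G' → count = 3
  pos 9: leaf 'D' → count = 4
  pos 11: leaf 'W' → count = 5
  pos 15: leaf 'B' → count = 6
  pos 17: leaf 'Y' → count = 7
  pos 20: leaf 'X' → count = 8
  pos 23: leaf 'V' → count = 9
  pos 25: leaf 'H' → count = 10
Total leaves: 10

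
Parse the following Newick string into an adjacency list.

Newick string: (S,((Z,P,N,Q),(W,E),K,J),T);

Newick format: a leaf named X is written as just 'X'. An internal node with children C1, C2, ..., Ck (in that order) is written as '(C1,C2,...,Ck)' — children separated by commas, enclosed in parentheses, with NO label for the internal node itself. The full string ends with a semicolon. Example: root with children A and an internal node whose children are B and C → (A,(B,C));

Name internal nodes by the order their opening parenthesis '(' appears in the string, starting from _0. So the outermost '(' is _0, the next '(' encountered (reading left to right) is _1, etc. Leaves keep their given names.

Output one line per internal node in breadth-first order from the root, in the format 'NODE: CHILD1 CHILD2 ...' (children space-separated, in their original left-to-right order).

Input: (S,((Z,P,N,Q),(W,E),K,J),T);
Scanning left-to-right, naming '(' by encounter order:
  pos 0: '(' -> open internal node _0 (depth 1)
  pos 3: '(' -> open internal node _1 (depth 2)
  pos 4: '(' -> open internal node _2 (depth 3)
  pos 12: ')' -> close internal node _2 (now at depth 2)
  pos 14: '(' -> open internal node _3 (depth 3)
  pos 18: ')' -> close internal node _3 (now at depth 2)
  pos 23: ')' -> close internal node _1 (now at depth 1)
  pos 26: ')' -> close internal node _0 (now at depth 0)
Total internal nodes: 4
BFS adjacency from root:
  _0: S _1 T
  _1: _2 _3 K J
  _2: Z P N Q
  _3: W E

Answer: _0: S _1 T
_1: _2 _3 K J
_2: Z P N Q
_3: W E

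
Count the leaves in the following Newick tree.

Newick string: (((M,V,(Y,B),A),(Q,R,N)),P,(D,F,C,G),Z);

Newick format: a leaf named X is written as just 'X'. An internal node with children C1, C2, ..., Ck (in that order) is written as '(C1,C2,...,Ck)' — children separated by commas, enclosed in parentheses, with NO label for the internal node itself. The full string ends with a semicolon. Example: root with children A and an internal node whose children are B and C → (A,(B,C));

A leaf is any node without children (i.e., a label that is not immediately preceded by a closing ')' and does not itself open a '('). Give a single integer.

Answer: 14

Derivation:
Newick: (((M,V,(Y,B),A),(Q,R,N)),P,(D,F,C,G),Z);
Scan left-to-right; a leaf is any maximal label run not followed by '(':
  pos 3: leaf 'M' → count = 1
  pos 5: leaf 'V' → count = 2
  pos 8: leaf 'Y' → count = 3
  pos 10: leaf 'B' → count = 4
  pos 13: leaf 'A' → count = 5
  pos 17: leaf 'Q' → count = 6
  pos 19: leaf 'R' → count = 7
  pos 21: leaf 'N' → count = 8
  pos 25: leaf 'P' → count = 9
  pos 28: leaf 'D' → count = 10
  pos 30: leaf 'F' → count = 11
  pos 32: leaf 'C' → count = 12
  pos 34: leaf 'G' → count = 13
  pos 37: leaf 'Z' → count = 14
Total leaves: 14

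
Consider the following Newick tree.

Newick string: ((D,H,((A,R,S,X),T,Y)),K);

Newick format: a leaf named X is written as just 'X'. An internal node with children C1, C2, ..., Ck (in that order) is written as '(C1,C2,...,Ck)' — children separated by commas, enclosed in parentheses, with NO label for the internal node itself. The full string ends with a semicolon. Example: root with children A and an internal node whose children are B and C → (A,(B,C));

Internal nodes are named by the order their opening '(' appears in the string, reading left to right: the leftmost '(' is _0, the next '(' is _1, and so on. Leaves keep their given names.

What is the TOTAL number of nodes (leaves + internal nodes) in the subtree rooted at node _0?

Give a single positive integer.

Answer: 13

Derivation:
Newick: ((D,H,((A,R,S,X),T,Y)),K);
Locate _0: it is the '(' at position 0 (the 1st '(' reading left to right).
Query: subtree rooted at _0
_0: subtree_size = 1 + 12
  _1: subtree_size = 1 + 10
    D: subtree_size = 1 + 0
    H: subtree_size = 1 + 0
    _2: subtree_size = 1 + 7
      _3: subtree_size = 1 + 4
        A: subtree_size = 1 + 0
        R: subtree_size = 1 + 0
        S: subtree_size = 1 + 0
        X: subtree_size = 1 + 0
      T: subtree_size = 1 + 0
      Y: subtree_size = 1 + 0
  K: subtree_size = 1 + 0
Total subtree size of _0: 13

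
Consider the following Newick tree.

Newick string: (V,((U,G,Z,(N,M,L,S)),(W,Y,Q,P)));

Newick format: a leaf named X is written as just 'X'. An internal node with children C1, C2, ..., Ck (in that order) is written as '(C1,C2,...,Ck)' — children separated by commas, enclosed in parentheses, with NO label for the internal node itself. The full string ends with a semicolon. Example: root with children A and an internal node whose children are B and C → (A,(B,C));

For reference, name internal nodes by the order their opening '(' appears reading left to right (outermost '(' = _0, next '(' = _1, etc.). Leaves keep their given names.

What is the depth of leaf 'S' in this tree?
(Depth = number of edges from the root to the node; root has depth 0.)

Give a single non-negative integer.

Answer: 4

Derivation:
Newick: (V,((U,G,Z,(N,M,L,S)),(W,Y,Q,P)));
Naming internals by '(' encounter order: outermost '(' = _0, next = _1, ...
Query node: S
Path from root: _0 -> _1 -> _2 -> _3 -> S
Depth of S: 4 (number of edges from root)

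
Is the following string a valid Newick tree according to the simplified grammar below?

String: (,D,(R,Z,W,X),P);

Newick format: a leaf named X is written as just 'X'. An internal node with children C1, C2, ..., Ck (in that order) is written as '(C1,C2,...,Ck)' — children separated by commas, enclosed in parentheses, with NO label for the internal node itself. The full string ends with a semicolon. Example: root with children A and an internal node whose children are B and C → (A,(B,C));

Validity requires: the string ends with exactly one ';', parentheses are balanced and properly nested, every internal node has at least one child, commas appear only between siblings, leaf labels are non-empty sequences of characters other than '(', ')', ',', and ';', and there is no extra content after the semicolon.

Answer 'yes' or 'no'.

Answer: no

Derivation:
Input: (,D,(R,Z,W,X),P);
Paren balance: 2 '(' vs 2 ')' OK
Ends with single ';': True
Full parse: FAILS (empty leaf label at pos 1)
Valid: False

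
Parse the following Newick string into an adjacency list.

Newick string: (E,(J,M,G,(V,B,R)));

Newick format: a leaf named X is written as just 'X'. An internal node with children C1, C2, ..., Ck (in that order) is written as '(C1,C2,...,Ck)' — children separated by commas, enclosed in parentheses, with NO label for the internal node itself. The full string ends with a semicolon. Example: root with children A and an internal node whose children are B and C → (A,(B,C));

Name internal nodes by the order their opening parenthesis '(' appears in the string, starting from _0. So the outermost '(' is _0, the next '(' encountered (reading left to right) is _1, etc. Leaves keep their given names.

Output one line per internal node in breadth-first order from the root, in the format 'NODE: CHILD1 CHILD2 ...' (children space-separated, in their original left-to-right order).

Input: (E,(J,M,G,(V,B,R)));
Scanning left-to-right, naming '(' by encounter order:
  pos 0: '(' -> open internal node _0 (depth 1)
  pos 3: '(' -> open internal node _1 (depth 2)
  pos 10: '(' -> open internal node _2 (depth 3)
  pos 16: ')' -> close internal node _2 (now at depth 2)
  pos 17: ')' -> close internal node _1 (now at depth 1)
  pos 18: ')' -> close internal node _0 (now at depth 0)
Total internal nodes: 3
BFS adjacency from root:
  _0: E _1
  _1: J M G _2
  _2: V B R

Answer: _0: E _1
_1: J M G _2
_2: V B R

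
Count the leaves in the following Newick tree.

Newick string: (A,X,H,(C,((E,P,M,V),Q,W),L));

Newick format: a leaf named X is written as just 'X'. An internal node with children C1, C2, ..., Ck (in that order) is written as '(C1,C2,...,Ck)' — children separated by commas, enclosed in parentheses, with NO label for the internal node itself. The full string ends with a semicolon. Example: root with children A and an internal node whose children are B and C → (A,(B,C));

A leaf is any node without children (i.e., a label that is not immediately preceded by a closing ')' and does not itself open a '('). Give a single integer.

Answer: 11

Derivation:
Newick: (A,X,H,(C,((E,P,M,V),Q,W),L));
Scan left-to-right; a leaf is any maximal label run not followed by '(':
  pos 1: leaf 'A' → count = 1
  pos 3: leaf 'X' → count = 2
  pos 5: leaf 'H' → count = 3
  pos 8: leaf 'C' → count = 4
  pos 12: leaf 'E' → count = 5
  pos 14: leaf 'P' → count = 6
  pos 16: leaf 'M' → count = 7
  pos 18: leaf 'V' → count = 8
  pos 21: leaf 'Q' → count = 9
  pos 23: leaf 'W' → count = 10
  pos 26: leaf 'L' → count = 11
Total leaves: 11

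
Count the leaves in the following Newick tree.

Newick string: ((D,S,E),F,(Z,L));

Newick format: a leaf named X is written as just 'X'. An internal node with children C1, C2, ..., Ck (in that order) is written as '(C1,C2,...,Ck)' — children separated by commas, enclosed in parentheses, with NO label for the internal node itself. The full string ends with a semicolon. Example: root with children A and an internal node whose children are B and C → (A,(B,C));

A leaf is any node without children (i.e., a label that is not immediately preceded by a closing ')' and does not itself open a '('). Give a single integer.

Newick: ((D,S,E),F,(Z,L));
Scan left-to-right; a leaf is any maximal label run not followed by '(':
  pos 2: leaf 'D' → count = 1
  pos 4: leaf 'S' → count = 2
  pos 6: leaf 'E' → count = 3
  pos 9: leaf 'F' → count = 4
  pos 12: leaf 'Z' → count = 5
  pos 14: leaf 'L' → count = 6
Total leaves: 6

Answer: 6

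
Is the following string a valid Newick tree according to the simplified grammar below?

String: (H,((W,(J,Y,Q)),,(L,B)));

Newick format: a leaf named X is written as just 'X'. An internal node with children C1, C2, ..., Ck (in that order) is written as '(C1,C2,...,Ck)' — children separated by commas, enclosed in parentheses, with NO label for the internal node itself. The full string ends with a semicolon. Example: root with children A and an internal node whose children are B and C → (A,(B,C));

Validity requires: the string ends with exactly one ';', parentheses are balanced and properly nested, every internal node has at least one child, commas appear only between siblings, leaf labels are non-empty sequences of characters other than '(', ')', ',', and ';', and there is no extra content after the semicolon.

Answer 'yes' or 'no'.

Input: (H,((W,(J,Y,Q)),,(L,B)));
Paren balance: 5 '(' vs 5 ')' OK
Ends with single ';': True
Full parse: FAILS (empty leaf label at pos 16)
Valid: False

Answer: no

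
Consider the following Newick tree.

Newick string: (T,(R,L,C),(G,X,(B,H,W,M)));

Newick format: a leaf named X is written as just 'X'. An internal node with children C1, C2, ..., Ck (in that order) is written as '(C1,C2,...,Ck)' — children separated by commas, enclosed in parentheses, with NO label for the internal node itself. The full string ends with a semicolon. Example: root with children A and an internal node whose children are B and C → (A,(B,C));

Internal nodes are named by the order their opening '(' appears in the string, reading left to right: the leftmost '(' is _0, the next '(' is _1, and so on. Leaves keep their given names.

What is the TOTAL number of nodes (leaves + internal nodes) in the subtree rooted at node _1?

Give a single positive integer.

Newick: (T,(R,L,C),(G,X,(B,H,W,M)));
Locate _1: it is the '(' at position 3 (the 2nd '(' reading left to right).
Query: subtree rooted at _1
_1: subtree_size = 1 + 3
  R: subtree_size = 1 + 0
  L: subtree_size = 1 + 0
  C: subtree_size = 1 + 0
Total subtree size of _1: 4

Answer: 4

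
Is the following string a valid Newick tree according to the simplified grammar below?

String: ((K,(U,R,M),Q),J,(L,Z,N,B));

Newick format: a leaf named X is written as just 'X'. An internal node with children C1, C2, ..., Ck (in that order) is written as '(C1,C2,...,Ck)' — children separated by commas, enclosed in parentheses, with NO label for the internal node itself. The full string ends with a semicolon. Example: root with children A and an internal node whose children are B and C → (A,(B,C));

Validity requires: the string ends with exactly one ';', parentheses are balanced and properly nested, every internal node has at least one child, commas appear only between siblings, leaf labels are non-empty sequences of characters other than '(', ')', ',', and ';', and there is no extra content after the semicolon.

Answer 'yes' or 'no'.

Input: ((K,(U,R,M),Q),J,(L,Z,N,B));
Paren balance: 4 '(' vs 4 ')' OK
Ends with single ';': True
Full parse: OK
Valid: True

Answer: yes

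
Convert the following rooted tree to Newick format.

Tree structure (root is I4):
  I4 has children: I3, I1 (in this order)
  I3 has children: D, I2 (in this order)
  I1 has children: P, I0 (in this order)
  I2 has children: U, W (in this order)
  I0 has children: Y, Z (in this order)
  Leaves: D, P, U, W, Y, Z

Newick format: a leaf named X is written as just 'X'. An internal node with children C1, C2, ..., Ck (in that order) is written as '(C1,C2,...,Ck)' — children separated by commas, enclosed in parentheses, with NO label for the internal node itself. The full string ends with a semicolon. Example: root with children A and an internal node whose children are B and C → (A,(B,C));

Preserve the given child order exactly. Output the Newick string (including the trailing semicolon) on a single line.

Answer: ((D,(U,W)),(P,(Y,Z)));

Derivation:
internal I4 with children ['I3', 'I1']
  internal I3 with children ['D', 'I2']
    leaf 'D' → 'D'
    internal I2 with children ['U', 'W']
      leaf 'U' → 'U'
      leaf 'W' → 'W'
    → '(U,W)'
  → '(D,(U,W))'
  internal I1 with children ['P', 'I0']
    leaf 'P' → 'P'
    internal I0 with children ['Y', 'Z']
      leaf 'Y' → 'Y'
      leaf 'Z' → 'Z'
    → '(Y,Z)'
  → '(P,(Y,Z))'
→ '((D,(U,W)),(P,(Y,Z)))'
Final: ((D,(U,W)),(P,(Y,Z)));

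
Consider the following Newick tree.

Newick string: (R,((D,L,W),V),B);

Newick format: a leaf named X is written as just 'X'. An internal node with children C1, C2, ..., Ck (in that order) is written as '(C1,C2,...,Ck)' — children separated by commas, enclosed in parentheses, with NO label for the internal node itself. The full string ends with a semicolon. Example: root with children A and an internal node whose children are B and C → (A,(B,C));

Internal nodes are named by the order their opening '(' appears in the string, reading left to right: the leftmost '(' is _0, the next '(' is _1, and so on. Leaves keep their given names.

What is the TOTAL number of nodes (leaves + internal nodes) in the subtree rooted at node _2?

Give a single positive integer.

Newick: (R,((D,L,W),V),B);
Locate _2: it is the '(' at position 4 (the 3rd '(' reading left to right).
Query: subtree rooted at _2
_2: subtree_size = 1 + 3
  D: subtree_size = 1 + 0
  L: subtree_size = 1 + 0
  W: subtree_size = 1 + 0
Total subtree size of _2: 4

Answer: 4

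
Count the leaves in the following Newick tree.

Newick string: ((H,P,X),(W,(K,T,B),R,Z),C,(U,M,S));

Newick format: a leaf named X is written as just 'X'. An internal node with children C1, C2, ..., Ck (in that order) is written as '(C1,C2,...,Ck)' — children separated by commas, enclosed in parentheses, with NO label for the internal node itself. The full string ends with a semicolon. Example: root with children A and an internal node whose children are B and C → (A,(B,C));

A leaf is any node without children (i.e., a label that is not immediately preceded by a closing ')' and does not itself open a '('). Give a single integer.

Answer: 13

Derivation:
Newick: ((H,P,X),(W,(K,T,B),R,Z),C,(U,M,S));
Scan left-to-right; a leaf is any maximal label run not followed by '(':
  pos 2: leaf 'H' → count = 1
  pos 4: leaf 'P' → count = 2
  pos 6: leaf 'X' → count = 3
  pos 10: leaf 'W' → count = 4
  pos 13: leaf 'K' → count = 5
  pos 15: leaf 'T' → count = 6
  pos 17: leaf 'B' → count = 7
  pos 20: leaf 'R' → count = 8
  pos 22: leaf 'Z' → count = 9
  pos 25: leaf 'C' → count = 10
  pos 28: leaf 'U' → count = 11
  pos 30: leaf 'M' → count = 12
  pos 32: leaf 'S' → count = 13
Total leaves: 13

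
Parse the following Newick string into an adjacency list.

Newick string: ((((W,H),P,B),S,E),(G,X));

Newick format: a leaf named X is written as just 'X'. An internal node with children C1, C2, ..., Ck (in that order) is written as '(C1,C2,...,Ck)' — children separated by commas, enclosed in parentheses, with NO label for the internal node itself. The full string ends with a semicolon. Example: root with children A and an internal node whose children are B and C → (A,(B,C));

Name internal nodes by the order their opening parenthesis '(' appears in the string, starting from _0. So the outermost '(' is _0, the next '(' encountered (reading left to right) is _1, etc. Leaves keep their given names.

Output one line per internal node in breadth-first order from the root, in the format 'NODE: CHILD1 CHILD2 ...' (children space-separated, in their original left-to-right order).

Answer: _0: _1 _4
_1: _2 S E
_4: G X
_2: _3 P B
_3: W H

Derivation:
Input: ((((W,H),P,B),S,E),(G,X));
Scanning left-to-right, naming '(' by encounter order:
  pos 0: '(' -> open internal node _0 (depth 1)
  pos 1: '(' -> open internal node _1 (depth 2)
  pos 2: '(' -> open internal node _2 (depth 3)
  pos 3: '(' -> open internal node _3 (depth 4)
  pos 7: ')' -> close internal node _3 (now at depth 3)
  pos 12: ')' -> close internal node _2 (now at depth 2)
  pos 17: ')' -> close internal node _1 (now at depth 1)
  pos 19: '(' -> open internal node _4 (depth 2)
  pos 23: ')' -> close internal node _4 (now at depth 1)
  pos 24: ')' -> close internal node _0 (now at depth 0)
Total internal nodes: 5
BFS adjacency from root:
  _0: _1 _4
  _1: _2 S E
  _4: G X
  _2: _3 P B
  _3: W H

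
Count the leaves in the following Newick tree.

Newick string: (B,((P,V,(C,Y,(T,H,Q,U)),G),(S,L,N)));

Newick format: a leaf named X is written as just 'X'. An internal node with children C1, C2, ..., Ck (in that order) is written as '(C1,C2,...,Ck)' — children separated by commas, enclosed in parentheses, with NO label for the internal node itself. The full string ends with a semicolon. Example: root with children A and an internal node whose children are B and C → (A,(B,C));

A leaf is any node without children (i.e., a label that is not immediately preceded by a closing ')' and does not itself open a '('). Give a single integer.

Newick: (B,((P,V,(C,Y,(T,H,Q,U)),G),(S,L,N)));
Scan left-to-right; a leaf is any maximal label run not followed by '(':
  pos 1: leaf 'B' → count = 1
  pos 5: leaf 'P' → count = 2
  pos 7: leaf 'V' → count = 3
  pos 10: leaf 'C' → count = 4
  pos 12: leaf 'Y' → count = 5
  pos 15: leaf 'T' → count = 6
  pos 17: leaf 'H' → count = 7
  pos 19: leaf 'Q' → count = 8
  pos 21: leaf 'U' → count = 9
  pos 25: leaf 'G' → count = 10
  pos 29: leaf 'S' → count = 11
  pos 31: leaf 'L' → count = 12
  pos 33: leaf 'N' → count = 13
Total leaves: 13

Answer: 13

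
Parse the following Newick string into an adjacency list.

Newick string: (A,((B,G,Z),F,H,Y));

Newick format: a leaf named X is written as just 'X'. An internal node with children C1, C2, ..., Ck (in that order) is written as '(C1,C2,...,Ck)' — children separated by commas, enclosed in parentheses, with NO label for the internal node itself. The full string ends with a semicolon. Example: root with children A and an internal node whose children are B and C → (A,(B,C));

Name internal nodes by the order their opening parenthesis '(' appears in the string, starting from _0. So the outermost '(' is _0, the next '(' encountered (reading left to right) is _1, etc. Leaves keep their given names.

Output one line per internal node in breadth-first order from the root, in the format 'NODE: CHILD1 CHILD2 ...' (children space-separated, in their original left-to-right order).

Input: (A,((B,G,Z),F,H,Y));
Scanning left-to-right, naming '(' by encounter order:
  pos 0: '(' -> open internal node _0 (depth 1)
  pos 3: '(' -> open internal node _1 (depth 2)
  pos 4: '(' -> open internal node _2 (depth 3)
  pos 10: ')' -> close internal node _2 (now at depth 2)
  pos 17: ')' -> close internal node _1 (now at depth 1)
  pos 18: ')' -> close internal node _0 (now at depth 0)
Total internal nodes: 3
BFS adjacency from root:
  _0: A _1
  _1: _2 F H Y
  _2: B G Z

Answer: _0: A _1
_1: _2 F H Y
_2: B G Z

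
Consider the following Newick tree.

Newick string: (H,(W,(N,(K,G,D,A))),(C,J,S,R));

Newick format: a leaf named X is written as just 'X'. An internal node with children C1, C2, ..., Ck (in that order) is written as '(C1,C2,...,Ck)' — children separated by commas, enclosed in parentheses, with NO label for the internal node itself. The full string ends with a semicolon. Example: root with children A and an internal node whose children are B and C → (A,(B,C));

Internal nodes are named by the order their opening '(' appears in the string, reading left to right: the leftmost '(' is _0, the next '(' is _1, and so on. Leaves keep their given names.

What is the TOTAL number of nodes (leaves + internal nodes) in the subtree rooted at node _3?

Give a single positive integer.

Answer: 5

Derivation:
Newick: (H,(W,(N,(K,G,D,A))),(C,J,S,R));
Locate _3: it is the '(' at position 9 (the 4th '(' reading left to right).
Query: subtree rooted at _3
_3: subtree_size = 1 + 4
  K: subtree_size = 1 + 0
  G: subtree_size = 1 + 0
  D: subtree_size = 1 + 0
  A: subtree_size = 1 + 0
Total subtree size of _3: 5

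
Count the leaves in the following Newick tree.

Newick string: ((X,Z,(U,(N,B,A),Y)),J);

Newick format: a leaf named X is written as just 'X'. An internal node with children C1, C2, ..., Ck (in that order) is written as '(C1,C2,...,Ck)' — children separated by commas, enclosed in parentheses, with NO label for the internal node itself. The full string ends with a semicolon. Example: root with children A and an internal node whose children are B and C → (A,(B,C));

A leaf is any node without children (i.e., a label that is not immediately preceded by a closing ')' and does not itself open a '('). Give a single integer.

Answer: 8

Derivation:
Newick: ((X,Z,(U,(N,B,A),Y)),J);
Scan left-to-right; a leaf is any maximal label run not followed by '(':
  pos 2: leaf 'X' → count = 1
  pos 4: leaf 'Z' → count = 2
  pos 7: leaf 'U' → count = 3
  pos 10: leaf 'N' → count = 4
  pos 12: leaf 'B' → count = 5
  pos 14: leaf 'A' → count = 6
  pos 17: leaf 'Y' → count = 7
  pos 21: leaf 'J' → count = 8
Total leaves: 8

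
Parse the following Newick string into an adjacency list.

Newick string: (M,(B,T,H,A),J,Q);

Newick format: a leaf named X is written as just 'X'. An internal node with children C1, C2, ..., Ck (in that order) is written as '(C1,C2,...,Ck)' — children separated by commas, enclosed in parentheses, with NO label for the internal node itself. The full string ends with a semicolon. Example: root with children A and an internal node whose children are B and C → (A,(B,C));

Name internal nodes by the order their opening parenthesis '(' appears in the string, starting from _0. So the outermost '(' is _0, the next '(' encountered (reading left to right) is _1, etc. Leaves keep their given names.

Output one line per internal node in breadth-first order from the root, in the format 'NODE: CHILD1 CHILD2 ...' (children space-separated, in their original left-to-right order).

Input: (M,(B,T,H,A),J,Q);
Scanning left-to-right, naming '(' by encounter order:
  pos 0: '(' -> open internal node _0 (depth 1)
  pos 3: '(' -> open internal node _1 (depth 2)
  pos 11: ')' -> close internal node _1 (now at depth 1)
  pos 16: ')' -> close internal node _0 (now at depth 0)
Total internal nodes: 2
BFS adjacency from root:
  _0: M _1 J Q
  _1: B T H A

Answer: _0: M _1 J Q
_1: B T H A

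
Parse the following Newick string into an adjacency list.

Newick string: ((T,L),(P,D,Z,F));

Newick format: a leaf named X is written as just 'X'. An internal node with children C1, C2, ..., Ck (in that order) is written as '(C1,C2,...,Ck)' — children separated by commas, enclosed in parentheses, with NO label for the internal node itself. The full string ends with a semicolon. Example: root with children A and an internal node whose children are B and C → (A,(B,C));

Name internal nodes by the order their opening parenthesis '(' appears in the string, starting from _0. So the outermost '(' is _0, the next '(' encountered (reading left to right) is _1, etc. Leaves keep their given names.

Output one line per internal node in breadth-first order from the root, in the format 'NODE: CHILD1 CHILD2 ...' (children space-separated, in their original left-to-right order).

Answer: _0: _1 _2
_1: T L
_2: P D Z F

Derivation:
Input: ((T,L),(P,D,Z,F));
Scanning left-to-right, naming '(' by encounter order:
  pos 0: '(' -> open internal node _0 (depth 1)
  pos 1: '(' -> open internal node _1 (depth 2)
  pos 5: ')' -> close internal node _1 (now at depth 1)
  pos 7: '(' -> open internal node _2 (depth 2)
  pos 15: ')' -> close internal node _2 (now at depth 1)
  pos 16: ')' -> close internal node _0 (now at depth 0)
Total internal nodes: 3
BFS adjacency from root:
  _0: _1 _2
  _1: T L
  _2: P D Z F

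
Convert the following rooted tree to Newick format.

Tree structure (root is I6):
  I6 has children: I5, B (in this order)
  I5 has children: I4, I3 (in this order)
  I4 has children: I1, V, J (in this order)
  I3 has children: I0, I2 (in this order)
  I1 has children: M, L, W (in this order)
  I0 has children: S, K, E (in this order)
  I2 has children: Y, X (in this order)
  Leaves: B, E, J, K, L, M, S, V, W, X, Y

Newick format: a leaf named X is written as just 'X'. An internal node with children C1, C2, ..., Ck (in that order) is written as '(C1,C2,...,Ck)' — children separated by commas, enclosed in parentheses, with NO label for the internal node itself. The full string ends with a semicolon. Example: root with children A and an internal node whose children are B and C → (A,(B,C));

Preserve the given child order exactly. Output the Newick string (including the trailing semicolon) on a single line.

Answer: ((((M,L,W),V,J),((S,K,E),(Y,X))),B);

Derivation:
internal I6 with children ['I5', 'B']
  internal I5 with children ['I4', 'I3']
    internal I4 with children ['I1', 'V', 'J']
      internal I1 with children ['M', 'L', 'W']
        leaf 'M' → 'M'
        leaf 'L' → 'L'
        leaf 'W' → 'W'
      → '(M,L,W)'
      leaf 'V' → 'V'
      leaf 'J' → 'J'
    → '((M,L,W),V,J)'
    internal I3 with children ['I0', 'I2']
      internal I0 with children ['S', 'K', 'E']
        leaf 'S' → 'S'
        leaf 'K' → 'K'
        leaf 'E' → 'E'
      → '(S,K,E)'
      internal I2 with children ['Y', 'X']
        leaf 'Y' → 'Y'
        leaf 'X' → 'X'
      → '(Y,X)'
    → '((S,K,E),(Y,X))'
  → '(((M,L,W),V,J),((S,K,E),(Y,X)))'
  leaf 'B' → 'B'
→ '((((M,L,W),V,J),((S,K,E),(Y,X))),B)'
Final: ((((M,L,W),V,J),((S,K,E),(Y,X))),B);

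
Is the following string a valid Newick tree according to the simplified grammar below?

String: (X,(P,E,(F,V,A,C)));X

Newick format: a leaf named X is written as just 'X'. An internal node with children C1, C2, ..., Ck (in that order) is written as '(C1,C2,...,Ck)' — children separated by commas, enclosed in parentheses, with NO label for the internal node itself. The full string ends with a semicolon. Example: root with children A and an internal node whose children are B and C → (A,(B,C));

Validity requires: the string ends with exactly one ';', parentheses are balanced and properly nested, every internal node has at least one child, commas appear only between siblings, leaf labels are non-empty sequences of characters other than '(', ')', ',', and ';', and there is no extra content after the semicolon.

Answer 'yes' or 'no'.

Input: (X,(P,E,(F,V,A,C)));X
Paren balance: 3 '(' vs 3 ')' OK
Ends with single ';': False
Full parse: FAILS (must end with ;)
Valid: False

Answer: no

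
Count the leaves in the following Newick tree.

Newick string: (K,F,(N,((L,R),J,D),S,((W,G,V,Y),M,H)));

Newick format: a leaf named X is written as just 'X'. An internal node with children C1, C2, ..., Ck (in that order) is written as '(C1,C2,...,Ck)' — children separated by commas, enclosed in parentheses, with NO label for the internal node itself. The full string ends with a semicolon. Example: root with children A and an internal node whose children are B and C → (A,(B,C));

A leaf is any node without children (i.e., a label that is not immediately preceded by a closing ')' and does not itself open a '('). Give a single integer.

Answer: 14

Derivation:
Newick: (K,F,(N,((L,R),J,D),S,((W,G,V,Y),M,H)));
Scan left-to-right; a leaf is any maximal label run not followed by '(':
  pos 1: leaf 'K' → count = 1
  pos 3: leaf 'F' → count = 2
  pos 6: leaf 'N' → count = 3
  pos 10: leaf 'L' → count = 4
  pos 12: leaf 'R' → count = 5
  pos 15: leaf 'J' → count = 6
  pos 17: leaf 'D' → count = 7
  pos 20: leaf 'S' → count = 8
  pos 24: leaf 'W' → count = 9
  pos 26: leaf 'G' → count = 10
  pos 28: leaf 'V' → count = 11
  pos 30: leaf 'Y' → count = 12
  pos 33: leaf 'M' → count = 13
  pos 35: leaf 'H' → count = 14
Total leaves: 14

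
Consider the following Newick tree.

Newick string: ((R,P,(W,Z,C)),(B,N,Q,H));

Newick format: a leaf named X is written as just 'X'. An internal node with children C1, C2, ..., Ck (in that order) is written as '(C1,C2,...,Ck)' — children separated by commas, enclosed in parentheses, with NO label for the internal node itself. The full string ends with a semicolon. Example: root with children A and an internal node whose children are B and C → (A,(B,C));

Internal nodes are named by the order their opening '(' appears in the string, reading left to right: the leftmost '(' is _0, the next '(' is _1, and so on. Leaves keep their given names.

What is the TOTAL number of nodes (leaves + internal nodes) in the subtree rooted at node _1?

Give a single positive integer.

Newick: ((R,P,(W,Z,C)),(B,N,Q,H));
Locate _1: it is the '(' at position 1 (the 2nd '(' reading left to right).
Query: subtree rooted at _1
_1: subtree_size = 1 + 6
  R: subtree_size = 1 + 0
  P: subtree_size = 1 + 0
  _2: subtree_size = 1 + 3
    W: subtree_size = 1 + 0
    Z: subtree_size = 1 + 0
    C: subtree_size = 1 + 0
Total subtree size of _1: 7

Answer: 7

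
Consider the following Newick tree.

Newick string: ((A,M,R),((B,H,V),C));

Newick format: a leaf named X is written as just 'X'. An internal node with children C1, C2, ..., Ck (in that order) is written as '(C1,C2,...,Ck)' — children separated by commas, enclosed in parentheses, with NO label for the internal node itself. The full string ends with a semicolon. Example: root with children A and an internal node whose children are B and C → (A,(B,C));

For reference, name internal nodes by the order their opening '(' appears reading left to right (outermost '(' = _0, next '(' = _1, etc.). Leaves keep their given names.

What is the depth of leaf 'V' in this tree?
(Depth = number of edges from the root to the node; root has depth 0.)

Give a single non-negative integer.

Answer: 3

Derivation:
Newick: ((A,M,R),((B,H,V),C));
Naming internals by '(' encounter order: outermost '(' = _0, next = _1, ...
Query node: V
Path from root: _0 -> _2 -> _3 -> V
Depth of V: 3 (number of edges from root)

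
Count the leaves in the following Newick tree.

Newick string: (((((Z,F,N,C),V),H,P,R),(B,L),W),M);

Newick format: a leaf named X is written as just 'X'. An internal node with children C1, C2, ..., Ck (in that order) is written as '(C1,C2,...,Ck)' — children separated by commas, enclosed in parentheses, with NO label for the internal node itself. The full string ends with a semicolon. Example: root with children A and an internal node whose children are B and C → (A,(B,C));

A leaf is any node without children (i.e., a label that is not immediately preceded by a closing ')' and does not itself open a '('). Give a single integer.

Answer: 12

Derivation:
Newick: (((((Z,F,N,C),V),H,P,R),(B,L),W),M);
Scan left-to-right; a leaf is any maximal label run not followed by '(':
  pos 5: leaf 'Z' → count = 1
  pos 7: leaf 'F' → count = 2
  pos 9: leaf 'N' → count = 3
  pos 11: leaf 'C' → count = 4
  pos 14: leaf 'V' → count = 5
  pos 17: leaf 'H' → count = 6
  pos 19: leaf 'P' → count = 7
  pos 21: leaf 'R' → count = 8
  pos 25: leaf 'B' → count = 9
  pos 27: leaf 'L' → count = 10
  pos 30: leaf 'W' → count = 11
  pos 33: leaf 'M' → count = 12
Total leaves: 12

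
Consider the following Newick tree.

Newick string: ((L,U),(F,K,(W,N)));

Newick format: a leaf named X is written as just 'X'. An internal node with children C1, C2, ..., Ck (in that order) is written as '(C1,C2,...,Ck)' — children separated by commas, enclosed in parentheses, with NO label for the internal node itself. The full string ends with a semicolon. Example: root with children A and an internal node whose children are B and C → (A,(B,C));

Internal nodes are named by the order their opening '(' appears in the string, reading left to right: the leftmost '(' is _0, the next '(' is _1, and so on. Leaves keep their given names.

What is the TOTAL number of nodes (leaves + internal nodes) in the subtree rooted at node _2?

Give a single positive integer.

Newick: ((L,U),(F,K,(W,N)));
Locate _2: it is the '(' at position 7 (the 3rd '(' reading left to right).
Query: subtree rooted at _2
_2: subtree_size = 1 + 5
  F: subtree_size = 1 + 0
  K: subtree_size = 1 + 0
  _3: subtree_size = 1 + 2
    W: subtree_size = 1 + 0
    N: subtree_size = 1 + 0
Total subtree size of _2: 6

Answer: 6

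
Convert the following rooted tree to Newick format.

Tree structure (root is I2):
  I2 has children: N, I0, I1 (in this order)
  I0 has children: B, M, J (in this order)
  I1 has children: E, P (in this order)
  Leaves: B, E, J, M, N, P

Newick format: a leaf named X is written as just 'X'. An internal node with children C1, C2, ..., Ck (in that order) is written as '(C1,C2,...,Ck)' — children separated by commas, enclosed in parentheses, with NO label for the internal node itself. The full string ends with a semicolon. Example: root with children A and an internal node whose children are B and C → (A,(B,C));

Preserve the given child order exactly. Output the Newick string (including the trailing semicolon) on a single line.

internal I2 with children ['N', 'I0', 'I1']
  leaf 'N' → 'N'
  internal I0 with children ['B', 'M', 'J']
    leaf 'B' → 'B'
    leaf 'M' → 'M'
    leaf 'J' → 'J'
  → '(B,M,J)'
  internal I1 with children ['E', 'P']
    leaf 'E' → 'E'
    leaf 'P' → 'P'
  → '(E,P)'
→ '(N,(B,M,J),(E,P))'
Final: (N,(B,M,J),(E,P));

Answer: (N,(B,M,J),(E,P));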